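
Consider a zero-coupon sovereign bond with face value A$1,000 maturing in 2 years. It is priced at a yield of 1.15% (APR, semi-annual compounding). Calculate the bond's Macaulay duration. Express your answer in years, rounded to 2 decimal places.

2.00 years

A zero-coupon bond has a single cash flow at maturity, so its Macaulay duration equals its maturity: 2 years.
(Equivalently: 4 semi-annual periods ÷ 2 = 2 years.)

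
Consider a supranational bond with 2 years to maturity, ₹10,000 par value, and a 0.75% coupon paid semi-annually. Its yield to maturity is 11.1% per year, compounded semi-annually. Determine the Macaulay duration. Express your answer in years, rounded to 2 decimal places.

1.99 years

Periodic yield y = 0.0555. Discount each cash flow and weight by its period:
  t   CF        PV=CF/(1+0.0555)^t    t·PV
  1        37.50        35.5282        35.5282
  2        37.50        33.6601        67.3201
  3        37.50        31.8901        95.6704
  4    10,037.50     8,087.0962    32,348.3847
  Σ                  8,188.1746    32,546.9034
Price P = Σ PV = 8,188.1746.
Macaulay duration = Σ(t·PV) / P = 32,546.9034 / 8,188.1746 = 3.97487 half-year periods.
In years: 3.97487 / 2 = 1.98743 years.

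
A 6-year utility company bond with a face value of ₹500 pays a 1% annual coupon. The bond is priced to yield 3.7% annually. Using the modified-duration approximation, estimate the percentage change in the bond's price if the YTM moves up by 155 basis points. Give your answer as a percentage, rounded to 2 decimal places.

-8.73%

Periodic yield y = 0.037. Modified duration first:
  t   CF        PV=CF/(1+0.037)^t    t·PV
  1         5.00         4.8216         4.8216
  2         5.00         4.6496         9.2991
  3         5.00         4.4837        13.4510
  4         5.00         4.3237        17.2948
  5         5.00         4.1694        20.8471
  6       505.00       406.0868     2,436.5206
  Σ                    428.5347     2,502.2343
P = 428.5347; D_Mac = 5.83905 yrs; D_mod = 5.83905/(1+0.037) = 5.63071 yrs.
ΔP/P ≈ -D_mod · Δy = -5.63071 × (+0.0155) = -0.087276 = -8.7276%.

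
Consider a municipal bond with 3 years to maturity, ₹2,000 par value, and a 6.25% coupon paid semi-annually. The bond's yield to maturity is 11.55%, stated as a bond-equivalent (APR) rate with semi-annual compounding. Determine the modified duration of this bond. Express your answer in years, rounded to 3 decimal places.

2.612 years

Periodic yield y = 0.05775. First find Macaulay duration:
  t   CF        PV=CF/(1+0.05775)^t    t·PV
  1        62.50        59.0877        59.0877
  2        62.50        55.8617       111.7233
  3        62.50        52.8118       158.4354
  4        62.50        49.9284       199.7137
  5        62.50        47.2025       236.0124
  6     2,062.50     1,472.6372     8,835.8229
  Σ                  1,737.5292     9,600.7955
P = 1,737.5292; Macaulay duration = 9,600.7955 / 1,737.5292 = 5.52554 half-year periods = 2.76277 years.
Modified duration = D_Mac / (1 + y) = 2.76277 / 1.05775 = 2.61193 years.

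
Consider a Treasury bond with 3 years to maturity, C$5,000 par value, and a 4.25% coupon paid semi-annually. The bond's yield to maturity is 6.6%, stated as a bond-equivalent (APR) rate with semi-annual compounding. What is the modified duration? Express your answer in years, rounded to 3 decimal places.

Periodic yield y = 0.033. First find Macaulay duration:
  t   CF        PV=CF/(1+0.033)^t    t·PV
  1       106.25       102.8558       102.8558
  2       106.25        99.5700       199.1399
  3       106.25        96.3891       289.1673
  4       106.25        93.3099       373.2395
  5       106.25        90.3290       451.6451
  6     5,106.25     4,202.4267    25,214.5601
  Σ                  4,684.8804    26,630.6077
P = 4,684.8804; Macaulay duration = 26,630.6077 / 4,684.8804 = 5.68437 half-year periods = 2.84219 years.
Modified duration = D_Mac / (1 + y) = 2.84219 / 1.033 = 2.75139 years.

2.751 years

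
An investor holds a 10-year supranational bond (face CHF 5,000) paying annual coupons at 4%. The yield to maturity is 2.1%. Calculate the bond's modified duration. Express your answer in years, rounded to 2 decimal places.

8.40 years

Periodic yield y = 0.021. First find Macaulay duration:
  t   CF        PV=CF/(1+0.021)^t    t·PV
  1       200.00       195.8864       195.8864
  2       200.00       191.8574       383.7148
  3       200.00       187.9112       563.7337
  4       200.00       184.0463       736.1851
  5       200.00       180.2608       901.3040
  6       200.00       176.5532     1,059.3191
  7       200.00       172.9218     1,210.4527
  8       200.00       169.3652     1,354.9212
  9       200.00       165.8816     1,492.9347
  10    5,200.00     4,224.2141    42,242.1411
  Σ                  5,848.8980    50,140.5928
P = 5,848.8980; Macaulay duration = 50,140.5928 / 5,848.8980 = 8.57266 years.
Modified duration = D_Mac / (1 + y) = 8.57266 / 1.021 = 8.39633 years.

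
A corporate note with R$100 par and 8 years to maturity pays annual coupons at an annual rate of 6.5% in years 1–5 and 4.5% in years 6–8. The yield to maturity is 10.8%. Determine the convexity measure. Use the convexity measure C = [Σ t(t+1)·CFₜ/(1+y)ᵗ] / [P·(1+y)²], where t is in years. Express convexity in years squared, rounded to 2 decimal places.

41.84

With y = 0.108:
  t   CF        PV=CF/(1+0.108)^t    t·PV        t(t+1)·PV
  1         6.50         5.8664         5.8664          11.7329
  2         6.50         5.2946        10.5892          31.7676
  3         6.50         4.7785        14.3356          57.3423
  4         6.50         4.3128        17.2510          86.2550
  5         6.50         3.8924        19.4619         116.7712
  6         4.50         2.4321        14.5923         102.1464
  7         4.50         2.1950        15.3650         122.9199
  8       104.50        46.0043       368.0342       3,312.3079
  Σ                     74.7760       465.4956       3,841.2433
P = 74.7760.
Convexity = Σ t(t+1)·PV / [P·(1+y)²] = 3,841.2433 / (74.7760 × 1.227664) = 41.84369.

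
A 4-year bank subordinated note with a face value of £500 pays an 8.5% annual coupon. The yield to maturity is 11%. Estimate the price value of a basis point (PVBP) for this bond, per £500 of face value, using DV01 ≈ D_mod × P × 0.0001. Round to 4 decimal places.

Periodic yield y = 0.11.
  t   CF        PV=CF/(1+0.11)^t    t·PV
  1        42.50        38.2883        38.2883
  2        42.50        34.4940        68.9879
  3        42.50        31.0756        93.2269
  4       542.50       357.3616     1,429.4462
  Σ                    461.2194     1,629.9493
P = 461.2194; D_Mac = 3.53400 yrs; D_mod = 3.18378 yrs.
DV01 ≈ 3.18378 × 461.2194 × 0.0001 = 0.146842.

£0.1468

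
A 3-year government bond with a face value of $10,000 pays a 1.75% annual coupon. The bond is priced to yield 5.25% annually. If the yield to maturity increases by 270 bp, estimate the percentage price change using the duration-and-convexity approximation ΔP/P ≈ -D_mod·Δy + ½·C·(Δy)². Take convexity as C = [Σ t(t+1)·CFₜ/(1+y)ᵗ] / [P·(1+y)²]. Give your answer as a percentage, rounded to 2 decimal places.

-7.17%

With y = 0.0525:
  t   CF        PV=CF/(1+0.0525)^t    t·PV        t(t+1)·PV
  1       175.00       166.2708       166.2708         332.5416
  2       175.00       157.9770       315.9540         947.8620
  3    10,175.00     8,727.0629    26,181.1886     104,724.7544
  Σ                  9,051.3106    26,663.4134     106,005.1579
P = 9,051.3106; D_Mac = 2.94581 yrs; D_mod = 2.79887 yrs; C = 10.57234.
Duration effect: -2.79887 × (+0.027) = -0.075569
Convexity effect: 0.5 × 10.57234 × (0.027)² = +0.0038536
ΔP/P ≈ -0.075569 + 0.0038536 = -0.071716 = -7.1716%.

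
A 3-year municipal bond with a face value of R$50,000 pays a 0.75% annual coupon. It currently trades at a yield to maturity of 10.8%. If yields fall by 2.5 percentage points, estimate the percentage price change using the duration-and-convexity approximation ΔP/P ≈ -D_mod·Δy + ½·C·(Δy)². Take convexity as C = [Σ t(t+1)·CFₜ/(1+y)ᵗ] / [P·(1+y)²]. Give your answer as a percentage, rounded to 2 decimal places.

With y = 0.108:
  t   CF        PV=CF/(1+0.108)^t    t·PV        t(t+1)·PV
  1       375.00       338.4477       338.4477         676.8953
  2       375.00       305.4582       610.9163       1,832.7490
  3    50,375.00    37,033.5869   111,100.7607     444,403.0430
  Σ                 37,677.4927   112,050.1247     446,912.6873
P = 37,677.4927; D_Mac = 2.97393 yrs; D_mod = 2.68405 yrs; C = 9.66187.
Duration effect: -2.68405 × (-0.025) = +0.067101
Convexity effect: 0.5 × 9.66187 × (-0.025)² = +0.0030193
ΔP/P ≈ +0.067101 + 0.0030193 = +0.070121 = +7.0121%.

+7.01%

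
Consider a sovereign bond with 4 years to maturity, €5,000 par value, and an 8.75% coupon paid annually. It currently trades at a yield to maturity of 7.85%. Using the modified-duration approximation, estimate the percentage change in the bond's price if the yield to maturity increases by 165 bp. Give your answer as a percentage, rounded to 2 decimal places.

-5.43%

Periodic yield y = 0.0785. Modified duration first:
  t   CF        PV=CF/(1+0.0785)^t    t·PV
  1       437.50       405.6560       405.6560
  2       437.50       376.1298       752.2596
  3       437.50       348.7527     1,046.2582
  4     5,437.50     4,019.0062    16,076.0247
  Σ                  5,149.5447    18,280.1985
P = 5,149.5447; D_Mac = 3.54987 yrs; D_mod = 3.54987/(1+0.0785) = 3.29149 yrs.
ΔP/P ≈ -D_mod · Δy = -3.29149 × (+0.0165) = -0.054310 = -5.4310%.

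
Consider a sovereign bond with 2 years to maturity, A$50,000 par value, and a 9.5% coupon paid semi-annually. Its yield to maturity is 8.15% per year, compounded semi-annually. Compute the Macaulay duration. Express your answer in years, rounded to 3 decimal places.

Periodic yield y = 0.04075. Discount each cash flow and weight by its period:
  t   CF        PV=CF/(1+0.04075)^t    t·PV
  1     2,375.00     2,282.0082     2,282.0082
  2     2,375.00     2,192.6574     4,385.3148
  3     2,375.00     2,106.8051     6,320.4152
  4    52,375.00    44,641.4567   178,565.8268
  Σ                 51,222.9273   191,553.5650
Price P = Σ PV = 51,222.9273.
Macaulay duration = Σ(t·PV) / P = 191,553.5650 / 51,222.9273 = 3.73961 half-year periods.
In years: 3.73961 / 2 = 1.86980 years.

1.870 years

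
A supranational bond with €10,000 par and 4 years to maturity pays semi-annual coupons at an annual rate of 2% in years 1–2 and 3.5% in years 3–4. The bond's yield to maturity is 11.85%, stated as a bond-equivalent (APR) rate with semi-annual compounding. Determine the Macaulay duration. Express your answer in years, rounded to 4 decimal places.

3.8114 years

Periodic yield y = 0.05925. Discount each cash flow and weight by its period:
  t   CF        PV=CF/(1+0.05925)^t    t·PV
  1       100.00        94.4064        94.4064
  2       100.00        89.1257       178.2514
  3       100.00        84.1404       252.4212
  4       100.00        79.4339       317.7358
  5       175.00       131.2338       656.1690
  6       175.00       123.8931       743.3588
  7       175.00       116.9631       818.7415
  8    10,175.00     6,420.1716    51,361.3728
  Σ                  7,139.3681    54,422.4569
Price P = Σ PV = 7,139.3681.
Macaulay duration = Σ(t·PV) / P = 54,422.4569 / 7,139.3681 = 7.62287 half-year periods.
In years: 7.62287 / 2 = 3.81143 years.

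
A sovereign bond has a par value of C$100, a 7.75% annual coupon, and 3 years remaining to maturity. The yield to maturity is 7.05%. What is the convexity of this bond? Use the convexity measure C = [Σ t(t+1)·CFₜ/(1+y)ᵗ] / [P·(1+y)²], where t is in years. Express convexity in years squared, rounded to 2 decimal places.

9.50

With y = 0.0705:
  t   CF        PV=CF/(1+0.0705)^t    t·PV        t(t+1)·PV
  1         7.75         7.2396         7.2396          14.4792
  2         7.75         6.7628        13.5257          40.5770
  3       107.75        87.8329       263.4987       1,053.9949
  Σ                    101.8353       284.2640       1,109.0511
P = 101.8353.
Convexity = Σ t(t+1)·PV / [P·(1+y)²] = 1,109.0511 / (101.8353 × 1.145970) = 9.50341.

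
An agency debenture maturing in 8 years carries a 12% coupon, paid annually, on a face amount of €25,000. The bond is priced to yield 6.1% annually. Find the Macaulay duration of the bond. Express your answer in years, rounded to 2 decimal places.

Periodic yield y = 0.061. Discount each cash flow and weight by its year:
  t   CF        PV=CF/(1+0.061)^t    t·PV
  1     3,000.00     2,827.5212     2,827.5212
  2     3,000.00     2,664.9587     5,329.9174
  3     3,000.00     2,511.7424     7,535.2273
  4     3,000.00     2,367.3350     9,469.3400
  5     3,000.00     2,231.2300    11,156.1499
  6     3,000.00     2,102.9500    12,617.7001
  7     3,000.00     1,982.0453    13,874.3168
  8    28,000.00    17,435.5222   139,484.1779
  Σ                 34,123.3049   202,294.3507
Price P = Σ PV = 34,123.3049.
Macaulay duration = Σ(t·PV) / P = 202,294.3507 / 34,123.3049 = 5.92833 years.

5.93 years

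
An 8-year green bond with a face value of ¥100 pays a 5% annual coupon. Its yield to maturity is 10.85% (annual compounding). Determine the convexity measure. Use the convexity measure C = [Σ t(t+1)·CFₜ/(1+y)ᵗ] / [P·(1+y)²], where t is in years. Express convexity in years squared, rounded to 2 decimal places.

With y = 0.1085:
  t   CF        PV=CF/(1+0.1085)^t    t·PV        t(t+1)·PV
  1         5.00         4.5106         4.5106           9.0212
  2         5.00         4.0691         8.1382          24.4146
  3         5.00         3.6708        11.0125          44.0498
  4         5.00         3.3115        13.2461          66.2304
  5         5.00         2.9874        14.9369          89.6216
  6         5.00         2.6950        16.1699         113.1892
  7         5.00         2.4312        17.0184         136.1470
  8       105.00        46.0579       368.4628       3,316.1656
  Σ                     69.7335       453.4954       3,798.8395
P = 69.7335.
Convexity = Σ t(t+1)·PV / [P·(1+y)²] = 3,798.8395 / (69.7335 × 1.228772) = 44.33414.

44.33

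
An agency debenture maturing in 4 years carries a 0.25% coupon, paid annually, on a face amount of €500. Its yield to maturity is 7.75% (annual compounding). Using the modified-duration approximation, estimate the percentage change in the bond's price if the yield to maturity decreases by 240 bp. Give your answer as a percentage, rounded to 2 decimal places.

+8.87%

Periodic yield y = 0.0775. Modified duration first:
  t   CF        PV=CF/(1+0.0775)^t    t·PV
  1         1.25         1.1601         1.1601
  2         1.25         1.0767         2.1533
  3         1.25         0.9992         2.9976
  4       501.25       371.8650     1,487.4599
  Σ                    375.1009     1,493.7709
P = 375.1009; D_Mac = 3.98232 yrs; D_mod = 3.98232/(1+0.0775) = 3.69589 yrs.
ΔP/P ≈ -D_mod · Δy = -3.69589 × (-0.024) = +0.088701 = +8.8701%.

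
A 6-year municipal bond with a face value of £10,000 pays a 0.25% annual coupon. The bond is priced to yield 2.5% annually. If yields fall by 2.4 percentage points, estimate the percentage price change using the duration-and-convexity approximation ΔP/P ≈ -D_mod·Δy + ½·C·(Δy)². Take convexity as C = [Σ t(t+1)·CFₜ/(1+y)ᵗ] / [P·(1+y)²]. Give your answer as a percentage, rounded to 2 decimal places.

+15.10%

With y = 0.025:
  t   CF        PV=CF/(1+0.025)^t    t·PV        t(t+1)·PV
  1        25.00        24.3902        24.3902          48.7805
  2        25.00        23.7954        47.5907         142.7722
  3        25.00        23.2150        69.6450         278.5798
  4        25.00        22.6488        90.5951         452.9753
  5        25.00        22.0964       110.4818         662.8907
  6    10,025.00     8,644.5261    51,867.1565     363,070.0954
  Σ                  8,760.6718    52,209.8593     364,656.0939
P = 8,760.6718; D_Mac = 5.95957 yrs; D_mod = 5.81422 yrs; C = 39.61853.
Duration effect: -5.81422 × (-0.024) = +0.139541
Convexity effect: 0.5 × 39.61853 × (-0.024)² = +0.0114101
ΔP/P ≈ +0.139541 + 0.0114101 = +0.150951 = +15.0951%.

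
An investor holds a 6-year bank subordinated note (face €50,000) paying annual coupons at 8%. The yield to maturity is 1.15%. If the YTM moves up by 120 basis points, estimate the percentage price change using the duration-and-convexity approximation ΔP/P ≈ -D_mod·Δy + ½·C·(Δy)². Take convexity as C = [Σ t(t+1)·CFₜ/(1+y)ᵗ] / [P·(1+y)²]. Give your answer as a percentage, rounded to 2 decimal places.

-5.88%

With y = 0.0115:
  t   CF        PV=CF/(1+0.0115)^t    t·PV        t(t+1)·PV
  1     4,000.00     3,954.5230     3,954.5230       7,909.0460
  2     4,000.00     3,909.5630     7,819.1260      23,457.3781
  3     4,000.00     3,865.1142    11,595.3426      46,381.3704
  4     4,000.00     3,821.1707    15,284.6829      76,423.4147
  5     4,000.00     3,777.7269    18,888.6344     113,331.8063
  6    54,000.00    50,419.4887   302,516.9322   2,117,618.5252
  Σ                 69,747.5865   360,059.2411   2,385,121.5406
P = 69,747.5865; D_Mac = 5.16232 yrs; D_mod = 5.10363 yrs; C = 33.42332.
Duration effect: -5.10363 × (+0.012) = -0.061244
Convexity effect: 0.5 × 33.42332 × (0.012)² = +0.0024065
ΔP/P ≈ -0.061244 + 0.0024065 = -0.058837 = -5.8837%.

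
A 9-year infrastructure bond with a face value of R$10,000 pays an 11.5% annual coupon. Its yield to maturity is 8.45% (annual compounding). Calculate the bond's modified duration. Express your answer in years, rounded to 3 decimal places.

5.814 years

Periodic yield y = 0.0845. First find Macaulay duration:
  t   CF        PV=CF/(1+0.0845)^t    t·PV
  1     1,150.00     1,060.3965     1,060.3965
  2     1,150.00       977.7745     1,955.5491
  3     1,150.00       901.5902     2,704.7705
  4     1,150.00       831.3418     3,325.3672
  5     1,150.00       766.5669     3,832.8345
  6     1,150.00       706.8390     4,241.0340
  7     1,150.00       651.7649     4,562.3541
  8     1,150.00       600.9819     4,807.8552
  9    11,150.00     5,372.9013    48,356.1114
  Σ                 11,870.1569    74,846.2724
P = 11,870.1569; Macaulay duration = 74,846.2724 / 11,870.1569 = 6.30542 years.
Modified duration = D_Mac / (1 + y) = 6.30542 / 1.0845 = 5.81412 years.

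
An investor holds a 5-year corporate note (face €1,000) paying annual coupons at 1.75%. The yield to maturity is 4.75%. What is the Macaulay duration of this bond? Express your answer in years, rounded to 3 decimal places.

4.816 years

Periodic yield y = 0.0475. Discount each cash flow and weight by its year:
  t   CF        PV=CF/(1+0.0475)^t    t·PV
  1        17.50        16.7064        16.7064
  2        17.50        15.9489        31.8977
  3        17.50        15.2257        45.6770
  4        17.50        14.5352        58.1409
  5     1,017.50       806.7970     4,033.9849
  Σ                    869.2132     4,186.4069
Price P = Σ PV = 869.2132.
Macaulay duration = Σ(t·PV) / P = 4,186.4069 / 869.2132 = 4.81632 years.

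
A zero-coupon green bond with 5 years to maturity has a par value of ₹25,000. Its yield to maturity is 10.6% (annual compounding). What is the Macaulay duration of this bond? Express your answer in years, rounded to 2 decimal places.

A zero-coupon bond has a single cash flow at maturity, so its Macaulay duration equals its maturity: 5 years.

5.00 years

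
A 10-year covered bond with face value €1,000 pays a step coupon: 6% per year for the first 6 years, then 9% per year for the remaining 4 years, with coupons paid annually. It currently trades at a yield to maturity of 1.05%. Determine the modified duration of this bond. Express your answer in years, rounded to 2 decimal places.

8.16 years

Periodic yield y = 0.0105. First find Macaulay duration:
  t   CF        PV=CF/(1+0.0105)^t    t·PV
  1        60.00        59.3765        59.3765
  2        60.00        58.7596       117.5191
  3        60.00        58.1490       174.4470
  4        60.00        57.5448       230.1791
  5        60.00        56.9468       284.7342
  6        60.00        56.3551       338.1307
  7        90.00        83.6543       585.5801
  8        90.00        82.7851       662.2805
  9        90.00        81.9248       737.3236
  10    1,090.00       981.8911     9,818.9109
  Σ                  1,577.3872    13,008.4819
P = 1,577.3872; Macaulay duration = 13,008.4819 / 1,577.3872 = 8.24685 years.
Modified duration = D_Mac / (1 + y) = 8.24685 / 1.0105 = 8.16116 years.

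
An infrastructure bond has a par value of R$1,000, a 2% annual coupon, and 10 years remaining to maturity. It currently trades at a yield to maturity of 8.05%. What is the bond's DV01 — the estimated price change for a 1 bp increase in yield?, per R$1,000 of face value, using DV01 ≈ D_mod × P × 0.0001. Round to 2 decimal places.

R$0.49

Periodic yield y = 0.0805.
  t   CF        PV=CF/(1+0.0805)^t    t·PV
  1        20.00        18.5099        18.5099
  2        20.00        17.1309        34.2618
  3        20.00        15.8546        47.5638
  4        20.00        14.6734        58.6936
  5        20.00        13.5802        67.9010
  6        20.00        12.5684        75.4106
  7        20.00        11.6321        81.4244
  8        20.00        10.7654        86.1235
  9        20.00         9.9634        89.6705
  10    1,020.00       470.2756     4,702.7561
  Σ                    594.9540     5,262.3154
P = 594.9540; D_Mac = 8.84491 yrs; D_mod = 8.18594 yrs.
DV01 ≈ 8.18594 × 594.9540 × 0.0001 = 0.487026.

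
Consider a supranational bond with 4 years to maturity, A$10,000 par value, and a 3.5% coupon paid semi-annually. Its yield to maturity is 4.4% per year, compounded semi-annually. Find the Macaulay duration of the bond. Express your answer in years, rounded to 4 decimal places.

Periodic yield y = 0.022. Discount each cash flow and weight by its period:
  t   CF        PV=CF/(1+0.022)^t    t·PV
  1       175.00       171.2329       171.2329
  2       175.00       167.5468       335.0937
  3       175.00       163.9402       491.8205
  4       175.00       160.4111       641.6445
  5       175.00       156.9580       784.7902
  6       175.00       153.5793       921.4758
  7       175.00       150.2733     1,051.9130
  8    10,175.00     8,549.2349    68,393.8794
  Σ                  9,673.1766    72,791.8499
Price P = Σ PV = 9,673.1766.
Macaulay duration = Σ(t·PV) / P = 72,791.8499 / 9,673.1766 = 7.52512 half-year periods.
In years: 7.52512 / 2 = 3.76256 years.

3.7626 years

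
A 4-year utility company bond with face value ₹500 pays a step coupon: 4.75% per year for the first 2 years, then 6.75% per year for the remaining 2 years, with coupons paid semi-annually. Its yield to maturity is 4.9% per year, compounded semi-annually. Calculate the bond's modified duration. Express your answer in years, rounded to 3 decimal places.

3.586 years

Periodic yield y = 0.0245. First find Macaulay duration:
  t   CF        PV=CF/(1+0.0245)^t    t·PV
  1       11.875        11.5910        11.5910
  2       11.875        11.3138        22.6277
  3       11.875        11.0433        33.1298
  4       11.875        10.7792        43.1167
  5       16.875        14.9515        74.7574
  6       16.875        14.5939        87.5635
  7       16.875        14.2449        99.7144
  8      516.875       425.8825     3,407.0602
  Σ                    514.4001     3,779.5608
P = 514.4001; Macaulay duration = 3,779.5608 / 514.4001 = 7.34751 half-year periods = 3.67376 years.
Modified duration = D_Mac / (1 + y) = 3.67376 / 1.0245 = 3.58590 years.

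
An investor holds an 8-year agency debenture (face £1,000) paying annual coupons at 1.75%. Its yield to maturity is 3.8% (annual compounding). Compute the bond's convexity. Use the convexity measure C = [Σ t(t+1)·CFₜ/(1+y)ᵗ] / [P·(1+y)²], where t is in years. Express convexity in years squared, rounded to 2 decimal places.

61.20

With y = 0.038:
  t   CF        PV=CF/(1+0.038)^t    t·PV        t(t+1)·PV
  1        17.50        16.8593        16.8593          33.7187
  2        17.50        16.2421        32.4843          97.4529
  3        17.50        15.6475        46.9426         187.7704
  4        17.50        15.0747        60.2988         301.4940
  5        17.50        14.5228        72.6142         435.6849
  6        17.50        13.9912        83.9470         587.6290
  7        17.50        13.4790        94.3528         754.8221
  8     1,017.50       755.0150     6,040.1201      54,361.0812
  Σ                    860.8317     6,447.6191      56,759.6532
P = 860.8317.
Convexity = Σ t(t+1)·PV / [P·(1+y)²] = 56,759.6532 / (860.8317 × 1.077444) = 61.19653.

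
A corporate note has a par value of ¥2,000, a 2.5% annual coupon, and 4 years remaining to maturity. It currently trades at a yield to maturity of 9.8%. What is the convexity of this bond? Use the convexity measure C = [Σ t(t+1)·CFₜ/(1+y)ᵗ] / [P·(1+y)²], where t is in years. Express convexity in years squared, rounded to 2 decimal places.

15.67

With y = 0.098:
  t   CF        PV=CF/(1+0.098)^t    t·PV        t(t+1)·PV
  1        50.00        45.5373        45.5373          91.0747
  2        50.00        41.4730        82.9460         248.8379
  3        50.00        37.7714       113.3142         453.2567
  4     2,050.00     1,410.4071     5,641.6286      28,208.1430
  Σ                  1,535.1889     5,883.4261      29,001.3123
P = 1,535.1889.
Convexity = Σ t(t+1)·PV / [P·(1+y)²] = 29,001.3123 / (1,535.1889 × 1.205604) = 15.66936.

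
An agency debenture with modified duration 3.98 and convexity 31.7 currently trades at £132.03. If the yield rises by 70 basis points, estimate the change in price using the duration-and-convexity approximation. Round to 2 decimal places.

-£3.58

Duration effect: -D_mod·Δy = -3.98 × (+0.007) = -0.027860
Convexity effect: ½·C·(Δy)² = 0.5 × 31.7 × (0.007)² = +0.00077665
ΔP/P ≈ -0.027860 + 0.00077665 = -0.02708335
ΔP ≈ 132.03 × (-0.02708335) = -3.5758147005.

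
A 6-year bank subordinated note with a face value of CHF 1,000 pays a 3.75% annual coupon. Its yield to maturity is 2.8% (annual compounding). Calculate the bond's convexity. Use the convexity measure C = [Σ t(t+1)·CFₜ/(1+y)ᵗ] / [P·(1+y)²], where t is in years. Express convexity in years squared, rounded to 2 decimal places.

With y = 0.028:
  t   CF        PV=CF/(1+0.028)^t    t·PV        t(t+1)·PV
  1        37.50        36.4786        36.4786          72.9572
  2        37.50        35.4850        70.9700         212.9101
  3        37.50        34.5185       103.5555         414.2220
  4        37.50        33.5783       134.3132         671.5662
  5        37.50        32.6637       163.3186         979.9117
  6     1,037.50       879.0821     5,274.4924      36,921.4465
  Σ                  1,051.8062     5,783.1284      39,273.0137
P = 1,051.8062.
Convexity = Σ t(t+1)·PV / [P·(1+y)²] = 39,273.0137 / (1,051.8062 × 1.056784) = 35.33233.

35.33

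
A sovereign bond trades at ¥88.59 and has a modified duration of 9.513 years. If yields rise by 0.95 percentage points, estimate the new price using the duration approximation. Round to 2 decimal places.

¥80.58

Duration approximation: ΔP/P ≈ -D_mod · Δy = -9.513 × (+0.0095) = -0.0903735.
New price ≈ 88.59 × (1 - 0.0903735) = 80.583811635.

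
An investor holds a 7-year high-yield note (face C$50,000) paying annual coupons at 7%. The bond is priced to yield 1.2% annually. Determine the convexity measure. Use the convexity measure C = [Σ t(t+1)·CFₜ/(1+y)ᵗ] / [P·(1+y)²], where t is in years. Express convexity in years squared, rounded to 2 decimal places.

44.01

With y = 0.012:
  t   CF        PV=CF/(1+0.012)^t    t·PV        t(t+1)·PV
  1     3,500.00     3,458.4980     3,458.4980       6,916.9960
  2     3,500.00     3,417.4882     6,834.9763      20,504.9290
  3     3,500.00     3,376.9646    10,130.8938      40,523.5751
  4     3,500.00     3,336.9215    13,347.6861      66,738.4306
  5     3,500.00     3,297.3533    16,486.7665      98,920.5988
  6     3,500.00     3,258.2542    19,549.5255     136,846.6782
  7    53,500.00    49,214.1733   344,499.2133   2,755,993.7065
  Σ                 69,359.6532   414,307.5595   3,126,444.9142
P = 69,359.6532.
Convexity = Σ t(t+1)·PV / [P·(1+y)²] = 3,126,444.9142 / (69,359.6532 × 1.024144) = 44.01319.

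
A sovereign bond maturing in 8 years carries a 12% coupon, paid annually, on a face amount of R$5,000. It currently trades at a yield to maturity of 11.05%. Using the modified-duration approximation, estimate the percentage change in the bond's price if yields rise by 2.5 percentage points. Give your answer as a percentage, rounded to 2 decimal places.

-12.66%

Periodic yield y = 0.1105. Modified duration first:
  t   CF        PV=CF/(1+0.1105)^t    t·PV
  1       600.00       540.2972       540.2972
  2       600.00       486.5350       973.0701
  3       600.00       438.1225     1,314.3675
  4       600.00       394.5272     1,578.1090
  5       600.00       355.2699     1,776.3496
  6       600.00       319.9189     1,919.5133
  7       600.00       288.0854     2,016.5981
  8     5,600.00     2,421.2494    19,369.9951
  Σ                  5,244.0056    29,488.2998
P = 5,244.0056; D_Mac = 5.62324 yrs; D_mod = 5.62324/(1+0.1105) = 5.06370 yrs.
ΔP/P ≈ -D_mod · Δy = -5.06370 × (+0.025) = -0.126593 = -12.6593%.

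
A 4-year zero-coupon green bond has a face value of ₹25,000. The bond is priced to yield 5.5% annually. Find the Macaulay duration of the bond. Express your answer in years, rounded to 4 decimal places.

4.0000 years

A zero-coupon bond has a single cash flow at maturity, so its Macaulay duration equals its maturity: 4 years.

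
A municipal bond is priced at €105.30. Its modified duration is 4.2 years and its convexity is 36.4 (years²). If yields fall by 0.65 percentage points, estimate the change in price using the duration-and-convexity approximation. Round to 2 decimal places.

Duration effect: -D_mod·Δy = -4.2 × (-0.0065) = +0.027300
Convexity effect: ½·C·(Δy)² = 0.5 × 36.4 × (-0.0065)² = +0.00076895
ΔP/P ≈ +0.027300 + 0.00076895 = +0.02806895
ΔP ≈ 105.30 × (+0.02806895) = +2.955660435.

+€2.96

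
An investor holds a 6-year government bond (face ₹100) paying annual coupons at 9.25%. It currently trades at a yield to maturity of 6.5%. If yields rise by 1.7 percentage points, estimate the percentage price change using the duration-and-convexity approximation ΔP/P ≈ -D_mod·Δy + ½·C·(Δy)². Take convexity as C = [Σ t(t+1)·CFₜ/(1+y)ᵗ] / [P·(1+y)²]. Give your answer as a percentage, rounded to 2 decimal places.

With y = 0.065:
  t   CF        PV=CF/(1+0.065)^t    t·PV        t(t+1)·PV
  1         9.25         8.6854         8.6854          17.3709
  2         9.25         8.1553        16.3107          48.9321
  3         9.25         7.6576        22.9728          91.8912
  4         9.25         7.1902        28.7610         143.8048
  5         9.25         6.7514        33.7570         202.5419
  6       109.25        74.8728       449.2365       3,144.6556
  Σ                    113.3128       559.7234       3,649.1965
P = 113.3128; D_Mac = 4.93963 yrs; D_mod = 4.63815 yrs; C = 28.39351.
Duration effect: -4.63815 × (+0.017) = -0.078849
Convexity effect: 0.5 × 28.39351 × (0.017)² = +0.0041029
ΔP/P ≈ -0.078849 + 0.0041029 = -0.074746 = -7.4746%.

-7.47%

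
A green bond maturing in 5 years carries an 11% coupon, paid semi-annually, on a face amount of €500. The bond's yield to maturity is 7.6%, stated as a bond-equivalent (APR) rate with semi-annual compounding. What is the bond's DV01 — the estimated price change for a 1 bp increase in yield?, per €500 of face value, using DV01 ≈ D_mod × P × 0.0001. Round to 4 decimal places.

€0.2222

Periodic yield y = 0.038.
  t   CF        PV=CF/(1+0.038)^t    t·PV
  1        27.50        26.4933        26.4933
  2        27.50        25.5234        51.0467
  3        27.50        24.5890        73.7670
  4        27.50        23.6888        94.7552
  5        27.50        22.8216       114.1080
  6        27.50        21.9861       131.9167
  7        27.50        21.1812       148.2686
  8        27.50        20.4058       163.2465
  9        27.50        19.6588       176.9290
  10      527.50       363.2862     3,632.8622
  Σ                    569.6342     4,613.3932
P = 569.6342; D_Mac = 8.09887 half-year periods = 4.04944 yrs; D_mod = 3.90119 yrs.
DV01 ≈ 3.90119 × 569.6342 × 0.0001 = 0.222225.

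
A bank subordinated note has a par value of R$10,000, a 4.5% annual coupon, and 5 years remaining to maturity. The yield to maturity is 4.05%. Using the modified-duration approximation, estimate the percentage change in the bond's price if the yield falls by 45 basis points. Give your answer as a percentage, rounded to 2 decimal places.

Periodic yield y = 0.0405. Modified duration first:
  t   CF        PV=CF/(1+0.0405)^t    t·PV
  1       450.00       432.4844       432.4844
  2       450.00       415.6505       831.3011
  3       450.00       399.4719     1,198.4158
  4       450.00       383.9230     1,535.6922
  5    10,450.00     8,568.5210    42,842.6052
  Σ                 10,200.0509    46,840.4986
P = 10,200.0509; D_Mac = 4.59218 yrs; D_mod = 4.59218/(1+0.0405) = 4.41344 yrs.
ΔP/P ≈ -D_mod · Δy = -4.41344 × (-0.0045) = +0.019860 = +1.9860%.

+1.99%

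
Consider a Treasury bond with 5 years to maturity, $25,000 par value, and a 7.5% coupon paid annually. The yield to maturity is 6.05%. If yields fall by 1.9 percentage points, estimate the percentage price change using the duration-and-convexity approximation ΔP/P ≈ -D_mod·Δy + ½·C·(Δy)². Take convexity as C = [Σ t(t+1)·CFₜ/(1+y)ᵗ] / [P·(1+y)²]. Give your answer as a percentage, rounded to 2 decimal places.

With y = 0.0605:
  t   CF        PV=CF/(1+0.0605)^t    t·PV        t(t+1)·PV
  1     1,875.00     1,768.0339     1,768.0339       3,536.0679
  2     1,875.00     1,667.1702     3,334.3403      10,003.0209
  3     1,875.00     1,572.0605     4,716.1815      18,864.7259
  4     1,875.00     1,482.3767     5,929.5068      29,647.5340
  5    26,875.00    20,035.2658   100,176.3291     601,057.9743
  Σ                 26,524.9071   115,924.3916     663,109.3231
P = 26,524.9071; D_Mac = 4.37040 yrs; D_mod = 4.12107 yrs; C = 22.22849.
Duration effect: -4.12107 × (-0.019) = +0.078300
Convexity effect: 0.5 × 22.22849 × (-0.019)² = +0.0040122
ΔP/P ≈ +0.078300 + 0.0040122 = +0.082313 = +8.2313%.

+8.23%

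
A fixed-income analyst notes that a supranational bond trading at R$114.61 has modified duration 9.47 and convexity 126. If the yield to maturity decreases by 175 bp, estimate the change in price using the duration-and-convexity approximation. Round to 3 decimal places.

Duration effect: -D_mod·Δy = -9.47 × (-0.0175) = +0.165725
Convexity effect: ½·C·(Δy)² = 0.5 × 126 × (-0.0175)² = +0.01929375
ΔP/P ≈ +0.165725 + 0.01929375 = +0.18501875
ΔP ≈ 114.61 × (+0.18501875) = +21.2049989375.

+R$21.205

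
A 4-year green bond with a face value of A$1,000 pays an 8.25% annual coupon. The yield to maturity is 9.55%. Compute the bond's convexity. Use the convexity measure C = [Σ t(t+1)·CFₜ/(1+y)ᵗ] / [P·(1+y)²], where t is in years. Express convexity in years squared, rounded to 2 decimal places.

14.21

With y = 0.0955:
  t   CF        PV=CF/(1+0.0955)^t    t·PV        t(t+1)·PV
  1        82.50        75.3081        75.3081         150.6162
  2        82.50        68.7431       137.4862         412.4587
  3        82.50        62.7504       188.2513         753.0053
  4     1,082.50       751.5855     3,006.3419      15,031.7095
  Σ                    958.3871     3,407.3875      16,347.7896
P = 958.3871.
Convexity = Σ t(t+1)·PV / [P·(1+y)²] = 16,347.7896 / (958.3871 × 1.200120) = 14.21325.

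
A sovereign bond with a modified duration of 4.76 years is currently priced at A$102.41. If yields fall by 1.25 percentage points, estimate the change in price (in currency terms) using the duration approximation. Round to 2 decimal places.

Duration approximation: ΔP/P ≈ -D_mod · Δy = -4.76 × (-0.0125) = +0.059500.
ΔP ≈ 102.41 × (+0.059500) = +6.093395.

+A$6.09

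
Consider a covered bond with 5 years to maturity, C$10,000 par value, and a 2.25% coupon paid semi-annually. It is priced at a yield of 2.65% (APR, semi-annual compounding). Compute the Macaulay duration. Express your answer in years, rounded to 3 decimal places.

Periodic yield y = 0.01325. Discount each cash flow and weight by its period:
  t   CF        PV=CF/(1+0.01325)^t    t·PV
  1       112.50       111.0289       111.0289
  2       112.50       109.5770       219.1539
  3       112.50       108.1441       324.4322
  4       112.50       106.7299       426.9196
  5       112.50       105.3342       526.6711
  6       112.50       103.9568       623.7407
  7       112.50       102.5974       718.1816
  8       112.50       101.2557       810.0459
  9       112.50        99.9316       899.3848
  10   10,112.50     8,865.2791    88,652.7905
  Σ                  9,813.8346    93,312.3491
Price P = Σ PV = 9,813.8346.
Macaulay duration = Σ(t·PV) / P = 93,312.3491 / 9,813.8346 = 9.50825 half-year periods.
In years: 9.50825 / 2 = 4.75412 years.

4.754 years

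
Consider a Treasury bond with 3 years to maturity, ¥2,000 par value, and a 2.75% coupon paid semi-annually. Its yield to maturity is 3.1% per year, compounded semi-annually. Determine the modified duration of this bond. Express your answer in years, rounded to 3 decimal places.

2.855 years

Periodic yield y = 0.0155. First find Macaulay duration:
  t   CF        PV=CF/(1+0.0155)^t    t·PV
  1        27.50        27.0803        27.0803
  2        27.50        26.6669        53.3338
  3        27.50        26.2599        78.7797
  4        27.50        25.8591       103.4363
  5        27.50        25.4644       127.3219
  6     2,027.50     1,848.7632    11,092.5794
  Σ                  1,980.0938    11,482.5314
P = 1,980.0938; Macaulay duration = 11,482.5314 / 1,980.0938 = 5.79898 half-year periods = 2.89949 years.
Modified duration = D_Mac / (1 + y) = 2.89949 / 1.0155 = 2.85524 years.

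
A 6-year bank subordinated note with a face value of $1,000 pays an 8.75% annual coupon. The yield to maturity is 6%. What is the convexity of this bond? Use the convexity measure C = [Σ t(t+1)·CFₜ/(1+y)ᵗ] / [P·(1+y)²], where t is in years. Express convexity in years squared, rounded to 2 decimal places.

29.05

With y = 0.06:
  t   CF        PV=CF/(1+0.06)^t    t·PV        t(t+1)·PV
  1        87.50        82.5472        82.5472         165.0943
  2        87.50        77.8747       155.7494         467.2481
  3        87.50        73.4667       220.4001         881.6002
  4        87.50        69.3082       277.2328       1,386.1639
  5        87.50        65.3851       326.9255       1,961.5527
  6     1,087.50       766.6446     4,599.8675      32,199.0727
  Σ                  1,135.2264     5,662.7224      37,060.7320
P = 1,135.2264.
Convexity = Σ t(t+1)·PV / [P·(1+y)²] = 37,060.7320 / (1,135.2264 × 1.123600) = 29.05493.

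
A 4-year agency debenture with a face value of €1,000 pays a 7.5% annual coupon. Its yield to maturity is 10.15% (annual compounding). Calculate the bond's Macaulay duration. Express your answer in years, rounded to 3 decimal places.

3.581 years

Periodic yield y = 0.1015. Discount each cash flow and weight by its year:
  t   CF        PV=CF/(1+0.1015)^t    t·PV
  1        75.00        68.0890        68.0890
  2        75.00        61.8148       123.6295
  3        75.00        56.1187       168.3562
  4     1,075.00       730.2481     2,920.9926
  Σ                    916.2706     3,281.0672
Price P = Σ PV = 916.2706.
Macaulay duration = Σ(t·PV) / P = 3,281.0672 / 916.2706 = 3.58089 years.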